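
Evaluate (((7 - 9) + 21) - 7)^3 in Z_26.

12

7 - 9 = -2 ≡ 24 (mod 26)
24 + 21 = 45 ≡ 19 (mod 26)
19 - 7 = 12
(12)^3 ≡ 12 (mod 26)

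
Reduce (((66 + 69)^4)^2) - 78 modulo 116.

66 + 69 = 135 ≡ 19 (mod 116)
(19)^4 ≡ 53 (mod 116)
(53)^2 ≡ 25 (mod 116)
25 - 78 = -53 ≡ 63 (mod 116)

63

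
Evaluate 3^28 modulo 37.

Using repeated squaring:
28 in binary is 11100, i.e. 28 = 16 + 8 + 4.
3^1 ≡ 3 (mod 37)
3^2 ≡ 3^2 = 9 (mod 37)
3^4 ≡ 9^2 = 81 ≡ 7 (mod 37)
3^8 ≡ 7^2 = 49 ≡ 12 (mod 37)
3^16 ≡ 12^2 = 144 ≡ 33 (mod 37)
3^28 = 3^16 * 3^8 * 3^4 ≡ 33 * 12 * 7 (mod 37).
Accumulate the product:
33 * 12 = 396 ≡ 26
26 * 7 = 182 ≡ 34

34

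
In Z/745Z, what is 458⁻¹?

122

Apply the Euclidean algorithm and back-substitute:
745 = 1*458 + 287
458 = 1*287 + 171
287 = 1*171 + 116
171 = 1*116 + 55
116 = 2*55 + 6
55 = 9*6 + 1
6 = 6*1 + 0
gcd(458, 745) = 1, so the inverse exists.
Back-substitute for 1:
1 = 1*55 − 9*6
  = −9*116 + 19*55
  = 19*171 − 28*116
  = −28*287 + 47*171
  = 47*458 − 75*287
  = −75*745 + 122*458
So 458⁻¹ ≡ 122 (mod 745).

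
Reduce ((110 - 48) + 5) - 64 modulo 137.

3

110 - 48 = 62
62 + 5 = 67
67 - 64 = 3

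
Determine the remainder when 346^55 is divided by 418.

232

Using repeated squaring:
55 in binary is 110111, i.e. 55 = 32 + 16 + 4 + 2 + 1.
346^1 ≡ 346 (mod 418)
346^2 ≡ 346^2 = 119716 ≡ 168 (mod 418)
346^4 ≡ 168^2 = 28224 ≡ 218 (mod 418)
346^8 ≡ 218^2 = 47524 ≡ 290 (mod 418)
346^16 ≡ 290^2 = 84100 ≡ 82 (mod 418)
346^32 ≡ 82^2 = 6724 ≡ 36 (mod 418)
346^55 = 346^32 · 346^16 · 346^4 · 346^2 · 346^1 ≡ 36 · 82 · 218 · 168 · 346 (mod 418).
Accumulate the product:
36 · 82 = 2952 ≡ 26
26 · 218 = 5668 ≡ 234
234 · 168 = 39312 ≡ 20
20 · 346 = 6920 ≡ 232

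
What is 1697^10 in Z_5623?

4719

Compute successive squares:
10 in binary is 1010, i.e. 10 = 8 + 2.
1697^1 ≡ 1697 (mod 5623)
1697^2 ≡ 1697^2 = 2879809 ≡ 833 (mod 5623)
1697^4 ≡ 833^2 = 693889 ≡ 2260 (mod 5623)
1697^8 ≡ 2260^2 = 5107600 ≡ 1916 (mod 5623)
1697^10 = 1697^8 * 1697^2 ≡ 1916 * 833 (mod 5623).
1916 * 833 = 1596028 ≡ 4719 (mod 5623).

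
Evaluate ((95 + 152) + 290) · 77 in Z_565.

95 + 152 = 247
247 + 290 = 537
537 · 77 = 41349 ≡ 104 (mod 565)

104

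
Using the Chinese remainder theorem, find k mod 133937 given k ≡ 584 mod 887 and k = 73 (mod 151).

887⁻¹ mod 151: 887*143 ≡ 1 (mod 151), so 887⁻¹ ≡ 143.
k = 584 + 887*((73 − 584)*143 mod 151) = 584 + 887*11 = 10341.
Check: 10341 mod 887 = 584, 10341 mod 151 = 73. ✓

10341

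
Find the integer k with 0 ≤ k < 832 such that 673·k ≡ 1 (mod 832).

832 = 1×673 + 159
673 = 4×159 + 37
159 = 4×37 + 11
37 = 3×11 + 4
11 = 2×4 + 3
4 = 1×3 + 1
3 = 3×1 + 0
gcd(673, 832) = 1, so the inverse exists.
Bézout: 1 = −182×832 + 225×673.
So 673⁻¹ ≡ 225 (mod 832).

225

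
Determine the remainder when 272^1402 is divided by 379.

24

Using repeated squaring:
1402 in binary is 10101111010, i.e. 1402 = 1024 + 256 + 64 + 32 + 16 + 8 + 2.
272^1 ≡ 272 (mod 379)
272^2 ≡ 272^2 = 73984 ≡ 79 (mod 379)
272^4 ≡ 79^2 = 6241 ≡ 177 (mod 379)
272^8 ≡ 177^2 = 31329 ≡ 251 (mod 379)
272^16 ≡ 251^2 = 63001 ≡ 87 (mod 379)
272^32 ≡ 87^2 = 7569 ≡ 368 (mod 379)
272^64 ≡ 368^2 = 135424 ≡ 121 (mod 379)
272^128 ≡ 121^2 = 14641 ≡ 239 (mod 379)
272^256 ≡ 239^2 = 57121 ≡ 271 (mod 379)
272^512 ≡ 271^2 = 73441 ≡ 294 (mod 379)
272^1024 ≡ 294^2 = 86436 ≡ 24 (mod 379)
272^1402 = 272^1024 · 272^256 · 272^64 · 272^32 · 272^16 · 272^8 · 272^2 ≡ 24 · 271 · 121 · 368 · 87 · 251 · 79 (mod 379).
Accumulate the product:
24 · 271 = 6504 ≡ 61
61 · 121 = 7381 ≡ 180
180 · 368 = 66240 ≡ 294
294 · 87 = 25578 ≡ 185
185 · 251 = 46435 ≡ 197
197 · 79 = 15563 ≡ 24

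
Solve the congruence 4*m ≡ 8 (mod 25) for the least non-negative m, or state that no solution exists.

2

gcd(4, 25) = 1, so a unique solution mod 25 exists.
4⁻¹ ≡ 19 (mod 25).
m ≡ 19*8 ≡ 2 (mod 25).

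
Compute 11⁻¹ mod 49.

Apply the Euclidean algorithm and back-substitute:
49 = 4·11 + 5
11 = 2·5 + 1
5 = 5·1 + 0
gcd(11, 49) = 1, so the inverse exists.
Bézout: 1 = −2·49 + 9·11.
So 11⁻¹ ≡ 9 (mod 49).

9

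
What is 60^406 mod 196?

116

406 in binary is 110010110, i.e. 406 = 256 + 128 + 16 + 4 + 2.
60^1 ≡ 60 (mod 196)
60^2 ≡ 60^2 = 3600 ≡ 72 (mod 196)
60^4 ≡ 72^2 = 5184 ≡ 88 (mod 196)
60^8 ≡ 88^2 = 7744 ≡ 100 (mod 196)
60^16 ≡ 100^2 = 10000 ≡ 4 (mod 196)
60^32 ≡ 4^2 = 16 (mod 196)
60^64 ≡ 16^2 = 256 ≡ 60 (mod 196)
60^128 ≡ 60^2 = 3600 ≡ 72 (mod 196)
60^256 ≡ 72^2 = 5184 ≡ 88 (mod 196)
60^406 = 60^256 * 60^128 * 60^16 * 60^4 * 60^2 ≡ 88 * 72 * 4 * 88 * 72 (mod 196).
Accumulate the product:
88 * 72 = 6336 ≡ 64
64 * 4 = 256 ≡ 60
60 * 88 = 5280 ≡ 184
184 * 72 = 13248 ≡ 116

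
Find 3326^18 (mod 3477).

1768

Using repeated squaring:
18 in binary is 10010, i.e. 18 = 16 + 2.
3326^1 ≡ 3326 (mod 3477)
3326^2 ≡ 3326^2 = 11062276 ≡ 1939 (mod 3477)
3326^4 ≡ 1939^2 = 3759721 ≡ 1084 (mod 3477)
3326^8 ≡ 1084^2 = 1175056 ≡ 3307 (mod 3477)
3326^16 ≡ 3307^2 = 10936249 ≡ 1084 (mod 3477)
3326^18 = 3326^16 * 3326^2 ≡ 1084 * 1939 (mod 3477).
1084 * 1939 = 2101876 ≡ 1768 (mod 3477).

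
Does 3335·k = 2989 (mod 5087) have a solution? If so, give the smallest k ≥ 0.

gcd(3335, 5087) = 1, so a unique solution mod 5087 exists.
3335⁻¹ ≡ 903 (mod 5087).
k ≡ 903·2989 ≡ 2957 (mod 5087).

2957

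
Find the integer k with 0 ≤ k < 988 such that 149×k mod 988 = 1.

Run the extended Euclidean algorithm:
988 = 6·149 + 94
149 = 1·94 + 55
94 = 1·55 + 39
55 = 1·39 + 16
39 = 2·16 + 7
16 = 2·7 + 2
7 = 3·2 + 1
2 = 2·1 + 0
gcd(149, 988) = 1, so the inverse exists.
Bézout: 1 = 65·988 − 431·149.
So 149⁻¹ ≡ −431 ≡ 557 (mod 988).

557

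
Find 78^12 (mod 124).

8

Using repeated squaring:
12 in binary is 1100, i.e. 12 = 8 + 4.
78^1 ≡ 78 (mod 124)
78^2 ≡ 78^2 = 6084 ≡ 8 (mod 124)
78^4 ≡ 8^2 = 64 (mod 124)
78^8 ≡ 64^2 = 4096 ≡ 4 (mod 124)
78^12 = 78^8 × 78^4 ≡ 4 × 64 (mod 124).
4 × 64 = 256 ≡ 8 (mod 124).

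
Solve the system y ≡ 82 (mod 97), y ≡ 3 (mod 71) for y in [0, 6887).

2701

97⁻¹ mod 71: 97·41 ≡ 1 (mod 71), so 97⁻¹ ≡ 41.
y = 82 + 97·((3 − 82)·41 mod 71) = 82 + 97·27 = 2701.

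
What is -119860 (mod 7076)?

432

-119860 = -17·7076 + 432, so -119860 ≡ 432 (mod 7076).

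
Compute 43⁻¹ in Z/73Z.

17

73 = 1*43 + 30
43 = 1*30 + 13
30 = 2*13 + 4
13 = 3*4 + 1
4 = 4*1 + 0
gcd(43, 73) = 1, so the inverse exists.
Bézout: 1 = −10*73 + 17*43.
So 43⁻¹ ≡ 17 (mod 73).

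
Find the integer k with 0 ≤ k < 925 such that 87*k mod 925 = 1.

723

925 = 10*87 + 55
87 = 1*55 + 32
55 = 1*32 + 23
32 = 1*23 + 9
23 = 2*9 + 5
9 = 1*5 + 4
5 = 1*4 + 1
4 = 4*1 + 0
gcd(87, 925) = 1, so the inverse exists.
Back-substitute for 1:
1 = 1*5 − 1*4
  = −1*9 + 2*5
  = 2*23 − 5*9
  = −5*32 + 7*23
  = 7*55 − 12*32
  = −12*87 + 19*55
  = 19*925 − 202*87
So 87⁻¹ ≡ −202 ≡ 723 (mod 925).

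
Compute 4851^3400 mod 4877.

Using repeated squaring:
3400 in binary is 110101001000, i.e. 3400 = 2048 + 1024 + 256 + 64 + 8.
4851^1 ≡ 4851 (mod 4877)
4851^2 ≡ 4851^2 = 23532201 ≡ 676 (mod 4877)
4851^4 ≡ 676^2 = 456976 ≡ 3415 (mod 4877)
4851^8 ≡ 3415^2 = 11662225 ≡ 1318 (mod 4877)
4851^16 ≡ 1318^2 = 1737124 ≡ 912 (mod 4877)
4851^32 ≡ 912^2 = 831744 ≡ 2654 (mod 4877)
4851^64 ≡ 2654^2 = 7043716 ≡ 1328 (mod 4877)
4851^128 ≡ 1328^2 = 1763584 ≡ 2987 (mod 4877)
4851^256 ≡ 2987^2 = 8922169 ≡ 2136 (mod 4877)
4851^512 ≡ 2136^2 = 4562496 ≡ 2501 (mod 4877)
4851^1024 ≡ 2501^2 = 6255001 ≡ 2687 (mod 4877)
4851^2048 ≡ 2687^2 = 7219969 ≡ 2009 (mod 4877)
4851^3400 = 4851^2048 · 4851^1024 · 4851^256 · 4851^64 · 4851^8 ≡ 2009 · 2687 · 2136 · 1328 · 1318 (mod 4877).
Accumulate the product:
2009 · 2687 = 5398183 ≡ 4221
4221 · 2136 = 9016056 ≡ 3360
3360 · 1328 = 4462080 ≡ 4502
4502 · 1318 = 5933636 ≡ 3204

3204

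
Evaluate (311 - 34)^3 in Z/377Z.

181

311 - 34 = 277
(277)^3 ≡ 181 (mod 377)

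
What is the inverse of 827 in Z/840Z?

Run the extended Euclidean algorithm:
840 = 1·827 + 13
827 = 63·13 + 8
13 = 1·8 + 5
8 = 1·5 + 3
5 = 1·3 + 2
3 = 1·2 + 1
2 = 2·1 + 0
gcd(827, 840) = 1, so the inverse exists.
Bézout: 1 = −318·840 + 323·827.
So 827⁻¹ ≡ 323 (mod 840).

323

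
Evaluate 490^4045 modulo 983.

By square-and-multiply:
4045 in binary is 111111001101, i.e. 4045 = 2048 + 1024 + 512 + 256 + 128 + 64 + 8 + 4 + 1.
490^1 ≡ 490 (mod 983)
490^2 ≡ 490^2 = 240100 ≡ 248 (mod 983)
490^4 ≡ 248^2 = 61504 ≡ 558 (mod 983)
490^8 ≡ 558^2 = 311364 ≡ 736 (mod 983)
490^16 ≡ 736^2 = 541696 ≡ 63 (mod 983)
490^32 ≡ 63^2 = 3969 ≡ 37 (mod 983)
490^64 ≡ 37^2 = 1369 ≡ 386 (mod 983)
490^128 ≡ 386^2 = 148996 ≡ 563 (mod 983)
490^256 ≡ 563^2 = 316969 ≡ 443 (mod 983)
490^512 ≡ 443^2 = 196249 ≡ 632 (mod 983)
490^1024 ≡ 632^2 = 399424 ≡ 326 (mod 983)
490^2048 ≡ 326^2 = 106276 ≡ 112 (mod 983)
490^4045 = 490^2048 · 490^1024 · 490^512 · 490^256 · 490^128 · 490^64 · 490^8 · 490^4 · 490^1 ≡ 112 · 326 · 632 · 443 · 563 · 386 · 736 · 558 · 490 (mod 983).
Accumulate the product:
112 · 326 = 36512 ≡ 141
141 · 632 = 89112 ≡ 642
642 · 443 = 284406 ≡ 319
319 · 563 = 179597 ≡ 691
691 · 386 = 266726 ≡ 333
333 · 736 = 245088 ≡ 321
321 · 558 = 179118 ≡ 212
212 · 490 = 103880 ≡ 665

665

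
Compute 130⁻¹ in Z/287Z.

Run the extended Euclidean algorithm:
287 = 2*130 + 27
130 = 4*27 + 22
27 = 1*22 + 5
22 = 4*5 + 2
5 = 2*2 + 1
2 = 2*1 + 0
gcd(130, 287) = 1, so the inverse exists.
Bézout: 1 = 53*287 − 117*130.
So 130⁻¹ ≡ −117 ≡ 170 (mod 287).

170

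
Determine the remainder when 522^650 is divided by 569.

Using repeated squaring:
650 in binary is 1010001010, i.e. 650 = 512 + 128 + 8 + 2.
522^1 ≡ 522 (mod 569)
522^2 ≡ 522^2 = 272484 ≡ 502 (mod 569)
522^4 ≡ 502^2 = 252004 ≡ 506 (mod 569)
522^8 ≡ 506^2 = 256036 ≡ 555 (mod 569)
522^16 ≡ 555^2 = 308025 ≡ 196 (mod 569)
522^32 ≡ 196^2 = 38416 ≡ 293 (mod 569)
522^64 ≡ 293^2 = 85849 ≡ 499 (mod 569)
522^128 ≡ 499^2 = 249001 ≡ 348 (mod 569)
522^256 ≡ 348^2 = 121104 ≡ 476 (mod 569)
522^512 ≡ 476^2 = 226576 ≡ 114 (mod 569)
522^650 = 522^512 · 522^128 · 522^8 · 522^2 ≡ 114 · 348 · 555 · 502 (mod 569).
Accumulate the product:
114 · 348 = 39672 ≡ 411
411 · 555 = 228105 ≡ 505
505 · 502 = 253510 ≡ 305

305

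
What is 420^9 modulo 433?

140

9 in binary is 1001, i.e. 9 = 8 + 1.
420^1 ≡ 420 (mod 433)
420^2 ≡ 420^2 = 176400 ≡ 169 (mod 433)
420^4 ≡ 169^2 = 28561 ≡ 416 (mod 433)
420^8 ≡ 416^2 = 173056 ≡ 289 (mod 433)
420^9 = 420^8 * 420^1 ≡ 289 * 420 (mod 433).
289 * 420 = 121380 ≡ 140 (mod 433).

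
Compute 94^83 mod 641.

452

Compute successive squares:
83 in binary is 1010011, i.e. 83 = 64 + 16 + 2 + 1.
94^1 ≡ 94 (mod 641)
94^2 ≡ 94^2 = 8836 ≡ 503 (mod 641)
94^4 ≡ 503^2 = 253009 ≡ 455 (mod 641)
94^8 ≡ 455^2 = 207025 ≡ 623 (mod 641)
94^16 ≡ 623^2 = 388129 ≡ 324 (mod 641)
94^32 ≡ 324^2 = 104976 ≡ 493 (mod 641)
94^64 ≡ 493^2 = 243049 ≡ 110 (mod 641)
94^83 = 94^64 · 94^16 · 94^2 · 94^1 ≡ 110 · 324 · 503 · 94 (mod 641).
Accumulate the product:
110 · 324 = 35640 ≡ 385
385 · 503 = 193655 ≡ 73
73 · 94 = 6862 ≡ 452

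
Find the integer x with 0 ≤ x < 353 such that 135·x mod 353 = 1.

34

Run the extended Euclidean algorithm:
353 = 2·135 + 83
135 = 1·83 + 52
83 = 1·52 + 31
52 = 1·31 + 21
31 = 1·21 + 10
21 = 2·10 + 1
10 = 10·1 + 0
gcd(135, 353) = 1, so the inverse exists.
Bézout: 1 = −13·353 + 34·135.
So 135⁻¹ ≡ 34 (mod 353).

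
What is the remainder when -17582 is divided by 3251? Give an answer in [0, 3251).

1924

-17582 = -6*3251 + 1924, so -17582 ≡ 1924 (mod 3251).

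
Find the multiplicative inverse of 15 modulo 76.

71

76 = 5×15 + 1
15 = 15×1 + 0
gcd(15, 76) = 1, so the inverse exists.
Back-substitute for 1:
1 = 1×76 − 5×15
So 15⁻¹ ≡ −5 ≡ 71 (mod 76).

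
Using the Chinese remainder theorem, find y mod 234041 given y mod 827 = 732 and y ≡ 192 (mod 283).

63584

827⁻¹ mod 283: 827×90 ≡ 1 (mod 283), so 827⁻¹ ≡ 90.
y = 732 + 827×((192 − 732)×90 mod 283) = 732 + 827×76 = 63584.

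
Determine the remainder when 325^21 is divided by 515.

Compute successive squares:
325^1 ≡ 325 (mod 515)
325^2 ≡ 325^2 = 105625 ≡ 50 (mod 515)
325^4 ≡ 50^2 = 2500 ≡ 440 (mod 515)
325^8 ≡ 440^2 = 193600 ≡ 475 (mod 515)
325^16 ≡ 475^2 = 225625 ≡ 55 (mod 515)
325^21 = 325^16 · 325^4 · 325^1 ≡ 55 · 440 · 325 (mod 515).
Accumulate the product:
55 · 440 = 24200 ≡ 510
510 · 325 = 165750 ≡ 435

435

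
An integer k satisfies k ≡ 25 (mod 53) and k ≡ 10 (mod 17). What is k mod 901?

53⁻¹ mod 17: 53×9 ≡ 1 (mod 17), so 53⁻¹ ≡ 9.
k = 25 + 53×((10 − 25)×9 mod 17) = 25 + 53×1 = 78.

78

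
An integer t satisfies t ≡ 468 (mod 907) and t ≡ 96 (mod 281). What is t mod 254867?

907⁻¹ mod 281: 907·101 ≡ 1 (mod 281), so 907⁻¹ ≡ 101.
t = 468 + 907·((96 − 468)·101 mod 281) = 468 + 907·82 = 74842.

74842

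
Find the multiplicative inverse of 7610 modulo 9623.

9623 = 1·7610 + 2013
7610 = 3·2013 + 1571
2013 = 1·1571 + 442
1571 = 3·442 + 245
442 = 1·245 + 197
245 = 1·197 + 48
197 = 4·48 + 5
48 = 9·5 + 3
5 = 1·3 + 2
3 = 1·2 + 1
2 = 2·1 + 0
gcd(7610, 9623) = 1, so the inverse exists.
Back-substitute for 1:
1 = 1·3 − 1·2
  = −1·5 + 2·3
  = 2·48 − 19·5
  = −19·197 + 78·48
  = 78·245 − 97·197
  = −97·442 + 175·245
  = 175·1571 − 622·442
  = −622·2013 + 797·1571
  = 797·7610 − 3013·2013
  = −3013·9623 + 3810·7610
So 7610⁻¹ ≡ 3810 (mod 9623).

3810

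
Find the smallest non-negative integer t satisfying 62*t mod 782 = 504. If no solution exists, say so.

273

gcd(62, 782) = 2, and 2 | 504, so solutions exist.
Divide through by 2: 31*t = 252 (mod 391).
31⁻¹ ≡ 164 (mod 391).
t ≡ 164*252 ≡ 273 (mod 391).
The smallest non-negative solution is t = 273.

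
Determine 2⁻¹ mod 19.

Run the extended Euclidean algorithm:
19 = 9*2 + 1
2 = 2*1 + 0
gcd(2, 19) = 1, so the inverse exists.
Back-substitute for 1:
1 = 1*19 − 9*2
So 2⁻¹ ≡ −9 ≡ 10 (mod 19).

10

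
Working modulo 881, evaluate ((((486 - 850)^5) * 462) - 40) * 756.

486 - 850 = -364 ≡ 517 (mod 881)
(517)^5 ≡ 279 (mod 881)
279 * 462 = 128898 ≡ 272 (mod 881)
272 - 40 = 232
232 * 756 = 175392 ≡ 73 (mod 881)

73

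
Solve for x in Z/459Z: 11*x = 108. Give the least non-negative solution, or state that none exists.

gcd(11, 459) = 1, so a unique solution mod 459 exists.
11⁻¹ ≡ 167 (mod 459).
x ≡ 167*108 ≡ 135 (mod 459).

135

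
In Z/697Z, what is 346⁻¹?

139

By the extended Euclidean algorithm:
697 = 2*346 + 5
346 = 69*5 + 1
5 = 5*1 + 0
gcd(346, 697) = 1, so the inverse exists.
Bézout: 1 = −69*697 + 139*346.
So 346⁻¹ ≡ 139 (mod 697).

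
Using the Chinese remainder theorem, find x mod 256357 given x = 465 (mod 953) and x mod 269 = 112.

953⁻¹ mod 269: 953×234 ≡ 1 (mod 269), so 953⁻¹ ≡ 234.
x = 465 + 953×((112 − 465)×234 mod 269) = 465 + 953×250 = 238715.

238715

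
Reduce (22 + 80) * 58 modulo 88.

20

22 + 80 = 102 ≡ 14 (mod 88)
14 * 58 = 812 ≡ 20 (mod 88)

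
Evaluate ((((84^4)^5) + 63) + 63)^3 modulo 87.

(84)^4 ≡ 81 (mod 87)
(81)^5 ≡ 54 (mod 87)
54 + 63 = 117 ≡ 30 (mod 87)
30 + 63 = 93 ≡ 6 (mod 87)
(6)^3 ≡ 42 (mod 87)

42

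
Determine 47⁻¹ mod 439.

By the extended Euclidean algorithm:
439 = 9·47 + 16
47 = 2·16 + 15
16 = 1·15 + 1
15 = 15·1 + 0
gcd(47, 439) = 1, so the inverse exists.
Back-substitute for 1:
1 = 1·16 − 1·15
  = −1·47 + 3·16
  = 3·439 − 28·47
So 47⁻¹ ≡ −28 ≡ 411 (mod 439).

411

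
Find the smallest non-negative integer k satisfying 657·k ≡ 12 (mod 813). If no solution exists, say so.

125

gcd(657, 813) = 3, and 3 | 12, so solutions exist.
Divide through by 3: 219·k ≡ 4 (mod 271).
219⁻¹ ≡ 99 (mod 271).
k ≡ 99·4 ≡ 125 (mod 271).
The smallest non-negative solution is k = 125.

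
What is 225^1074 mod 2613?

Compute successive squares:
225^1 ≡ 225 (mod 2613)
225^2 ≡ 225^2 = 50625 ≡ 978 (mod 2613)
225^4 ≡ 978^2 = 956484 ≡ 126 (mod 2613)
225^8 ≡ 126^2 = 15876 ≡ 198 (mod 2613)
225^16 ≡ 198^2 = 39204 ≡ 9 (mod 2613)
225^32 ≡ 9^2 = 81 (mod 2613)
225^64 ≡ 81^2 = 6561 ≡ 1335 (mod 2613)
225^128 ≡ 1335^2 = 1782225 ≡ 159 (mod 2613)
225^256 ≡ 159^2 = 25281 ≡ 1764 (mod 2613)
225^512 ≡ 1764^2 = 3111696 ≡ 2226 (mod 2613)
225^1024 ≡ 2226^2 = 4955076 ≡ 828 (mod 2613)
225^1074 = 225^1024 * 225^32 * 225^16 * 225^2 ≡ 828 * 81 * 9 * 978 (mod 2613).
Accumulate the product:
828 * 81 = 67068 ≡ 1743
1743 * 9 = 15687 ≡ 9
9 * 978 = 8802 ≡ 963

963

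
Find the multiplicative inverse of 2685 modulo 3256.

Apply the Euclidean algorithm and back-substitute:
3256 = 1*2685 + 571
2685 = 4*571 + 401
571 = 1*401 + 170
401 = 2*170 + 61
170 = 2*61 + 48
61 = 1*48 + 13
48 = 3*13 + 9
13 = 1*9 + 4
9 = 2*4 + 1
4 = 4*1 + 0
gcd(2685, 3256) = 1, so the inverse exists.
Back-substitute for 1:
1 = 1*9 − 2*4
  = −2*13 + 3*9
  = 3*48 − 11*13
  = −11*61 + 14*48
  = 14*170 − 39*61
  = −39*401 + 92*170
  = 92*571 − 131*401
  = −131*2685 + 616*571
  = 616*3256 − 747*2685
So 2685⁻¹ ≡ −747 ≡ 2509 (mod 3256).

2509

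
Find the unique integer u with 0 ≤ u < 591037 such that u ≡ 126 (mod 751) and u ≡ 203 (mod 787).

751⁻¹ mod 787: 751×153 ≡ 1 (mod 787), so 751⁻¹ ≡ 153.
u = 126 + 751×((203 − 126)×153 mod 787) = 126 + 751×763 = 573139.

573139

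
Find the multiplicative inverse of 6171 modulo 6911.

Apply the Euclidean algorithm and back-substitute:
6911 = 1*6171 + 740
6171 = 8*740 + 251
740 = 2*251 + 238
251 = 1*238 + 13
238 = 18*13 + 4
13 = 3*4 + 1
4 = 4*1 + 0
gcd(6171, 6911) = 1, so the inverse exists.
Back-substitute for 1:
1 = 1*13 − 3*4
  = −3*238 + 55*13
  = 55*251 − 58*238
  = −58*740 + 171*251
  = 171*6171 − 1426*740
  = −1426*6911 + 1597*6171
So 6171⁻¹ ≡ 1597 (mod 6911).

1597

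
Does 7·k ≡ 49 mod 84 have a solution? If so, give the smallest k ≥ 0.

gcd(7, 84) = 7, and 7 | 49, so solutions exist.
Divide through by 7: 1·k ≡ 7 mod 12.
1⁻¹ ≡ 1 (mod 12).
k ≡ 1·7 ≡ 7 (mod 12).
The smallest non-negative solution is k = 7.

7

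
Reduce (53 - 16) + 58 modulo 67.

53 - 16 = 37
37 + 58 = 95 ≡ 28 (mod 67)

28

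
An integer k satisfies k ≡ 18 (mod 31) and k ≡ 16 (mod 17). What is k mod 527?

390

31⁻¹ mod 17: 31×11 ≡ 1 (mod 17), so 31⁻¹ ≡ 11.
k = 18 + 31×((16 − 18)×11 mod 17) = 18 + 31×12 = 390.
Check: 390 mod 31 = 18, 390 mod 17 = 16. ✓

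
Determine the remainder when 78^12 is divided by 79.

1

Compute successive squares:
12 in binary is 1100, i.e. 12 = 8 + 4.
78^1 ≡ 78 (mod 79)
78^2 ≡ 78^2 = 6084 ≡ 1 (mod 79)
78^4 ≡ 1^2 = 1 (mod 79)
78^8 ≡ 1^2 = 1 (mod 79)
78^12 = 78^8 · 78^4 ≡ 1 · 1 (mod 79).
1 · 1 = 1 ≡ 1 (mod 79).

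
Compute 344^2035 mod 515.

2035 in binary is 11111110011, i.e. 2035 = 1024 + 512 + 256 + 128 + 64 + 32 + 16 + 2 + 1.
344^1 ≡ 344 (mod 515)
344^2 ≡ 344^2 = 118336 ≡ 401 (mod 515)
344^4 ≡ 401^2 = 160801 ≡ 121 (mod 515)
344^8 ≡ 121^2 = 14641 ≡ 221 (mod 515)
344^16 ≡ 221^2 = 48841 ≡ 431 (mod 515)
344^32 ≡ 431^2 = 185761 ≡ 361 (mod 515)
344^64 ≡ 361^2 = 130321 ≡ 26 (mod 515)
344^128 ≡ 26^2 = 676 ≡ 161 (mod 515)
344^256 ≡ 161^2 = 25921 ≡ 171 (mod 515)
344^512 ≡ 171^2 = 29241 ≡ 401 (mod 515)
344^1024 ≡ 401^2 = 160801 ≡ 121 (mod 515)
344^2035 = 344^1024 * 344^512 * 344^256 * 344^128 * 344^64 * 344^32 * 344^16 * 344^2 * 344^1 ≡ 121 * 401 * 171 * 161 * 26 * 361 * 431 * 401 * 344 (mod 515).
Accumulate the product:
121 * 401 = 48521 ≡ 111
111 * 171 = 18981 ≡ 441
441 * 161 = 71001 ≡ 446
446 * 26 = 11596 ≡ 266
266 * 361 = 96026 ≡ 236
236 * 431 = 101716 ≡ 261
261 * 401 = 104661 ≡ 116
116 * 344 = 39904 ≡ 249

249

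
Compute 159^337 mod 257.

153

337 in binary is 101010001, i.e. 337 = 256 + 64 + 16 + 1.
159^1 ≡ 159 (mod 257)
159^2 ≡ 159^2 = 25281 ≡ 95 (mod 257)
159^4 ≡ 95^2 = 9025 ≡ 30 (mod 257)
159^8 ≡ 30^2 = 900 ≡ 129 (mod 257)
159^16 ≡ 129^2 = 16641 ≡ 193 (mod 257)
159^32 ≡ 193^2 = 37249 ≡ 241 (mod 257)
159^64 ≡ 241^2 = 58081 ≡ 256 (mod 257)
159^128 ≡ 256^2 = 65536 ≡ 1 (mod 257)
159^256 ≡ 1^2 = 1 (mod 257)
159^337 = 159^256 · 159^64 · 159^16 · 159^1 ≡ 1 · 256 · 193 · 159 (mod 257).
Accumulate the product:
1 · 256 = 256
256 · 193 = 49408 ≡ 64
64 · 159 = 10176 ≡ 153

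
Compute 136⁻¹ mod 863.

514

By the extended Euclidean algorithm:
863 = 6·136 + 47
136 = 2·47 + 42
47 = 1·42 + 5
42 = 8·5 + 2
5 = 2·2 + 1
2 = 2·1 + 0
gcd(136, 863) = 1, so the inverse exists.
Back-substitute for 1:
1 = 1·5 − 2·2
  = −2·42 + 17·5
  = 17·47 − 19·42
  = −19·136 + 55·47
  = 55·863 − 349·136
So 136⁻¹ ≡ −349 ≡ 514 (mod 863).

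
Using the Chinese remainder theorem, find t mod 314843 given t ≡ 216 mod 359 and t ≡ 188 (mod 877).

144893

359⁻¹ mod 877: 359*706 ≡ 1 (mod 877), so 359⁻¹ ≡ 706.
t = 216 + 359*((188 − 216)*706 mod 877) = 216 + 359*403 = 144893.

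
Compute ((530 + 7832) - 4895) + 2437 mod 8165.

5904

530 + 7832 = 8362 ≡ 197 (mod 8165)
197 - 4895 = -4698 ≡ 3467 (mod 8165)
3467 + 2437 = 5904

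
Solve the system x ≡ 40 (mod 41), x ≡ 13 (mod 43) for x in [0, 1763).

1475

41⁻¹ mod 43: 41*21 ≡ 1 (mod 43), so 41⁻¹ ≡ 21.
x = 40 + 41*((13 − 40)*21 mod 43) = 40 + 41*35 = 1475.
Check: 1475 mod 41 = 40, 1475 mod 43 = 13. ✓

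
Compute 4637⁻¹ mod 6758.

5971

By the extended Euclidean algorithm:
6758 = 1×4637 + 2121
4637 = 2×2121 + 395
2121 = 5×395 + 146
395 = 2×146 + 103
146 = 1×103 + 43
103 = 2×43 + 17
43 = 2×17 + 9
17 = 1×9 + 8
9 = 1×8 + 1
8 = 8×1 + 0
gcd(4637, 6758) = 1, so the inverse exists.
Bézout: 1 = 540×6758 − 787×4637.
So 4637⁻¹ ≡ −787 ≡ 5971 (mod 6758).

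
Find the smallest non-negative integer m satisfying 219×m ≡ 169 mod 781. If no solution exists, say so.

gcd(219, 781) = 1, so a unique solution mod 781 exists.
219⁻¹ ≡ 296 (mod 781).
m ≡ 296×169 ≡ 40 (mod 781).

40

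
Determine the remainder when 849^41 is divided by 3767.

3227

41 in binary is 101001, i.e. 41 = 32 + 8 + 1.
849^1 ≡ 849 (mod 3767)
849^2 ≡ 849^2 = 720801 ≡ 1304 (mod 3767)
849^4 ≡ 1304^2 = 1700416 ≡ 1499 (mod 3767)
849^8 ≡ 1499^2 = 2247001 ≡ 1869 (mod 3767)
849^16 ≡ 1869^2 = 3493161 ≡ 1152 (mod 3767)
849^32 ≡ 1152^2 = 1327104 ≡ 1120 (mod 3767)
849^41 = 849^32 × 849^8 × 849^1 ≡ 1120 × 1869 × 849 (mod 3767).
Accumulate the product:
1120 × 1869 = 2093280 ≡ 2595
2595 × 849 = 2203155 ≡ 3227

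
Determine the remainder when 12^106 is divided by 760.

64

Compute successive squares:
106 in binary is 1101010, i.e. 106 = 64 + 32 + 8 + 2.
12^1 ≡ 12 (mod 760)
12^2 ≡ 12^2 = 144 (mod 760)
12^4 ≡ 144^2 = 20736 ≡ 216 (mod 760)
12^8 ≡ 216^2 = 46656 ≡ 296 (mod 760)
12^16 ≡ 296^2 = 87616 ≡ 216 (mod 760)
12^32 ≡ 216^2 = 46656 ≡ 296 (mod 760)
12^64 ≡ 296^2 = 87616 ≡ 216 (mod 760)
12^106 = 12^64 * 12^32 * 12^8 * 12^2 ≡ 216 * 296 * 296 * 144 (mod 760).
Accumulate the product:
216 * 296 = 63936 ≡ 96
96 * 296 = 28416 ≡ 296
296 * 144 = 42624 ≡ 64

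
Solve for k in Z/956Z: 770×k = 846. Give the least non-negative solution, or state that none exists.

273

gcd(770, 956) = 2, and 2 | 846, so solutions exist.
Divide through by 2: 385×k = 423 (mod 478).
385⁻¹ ≡ 221 (mod 478).
k ≡ 221×423 ≡ 273 (mod 478).
The smallest non-negative solution is k = 273.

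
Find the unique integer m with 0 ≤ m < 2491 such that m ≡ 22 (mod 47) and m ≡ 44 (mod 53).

680

47⁻¹ mod 53: 47*44 ≡ 1 (mod 53), so 47⁻¹ ≡ 44.
m = 22 + 47*((44 − 22)*44 mod 53) = 22 + 47*14 = 680.
Check: 680 mod 47 = 22, 680 mod 53 = 44. ✓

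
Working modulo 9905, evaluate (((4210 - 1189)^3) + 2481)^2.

4210 - 1189 = 3021
(3021)^3 ≡ 4656 (mod 9905)
4656 + 2481 = 7137
(7137)^2 ≡ 5259 (mod 9905)

5259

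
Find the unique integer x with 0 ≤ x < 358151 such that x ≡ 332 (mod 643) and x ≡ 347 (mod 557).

643⁻¹ mod 557: 643·421 ≡ 1 (mod 557), so 643⁻¹ ≡ 421.
x = 332 + 643·((347 − 332)·421 mod 557) = 332 + 643·188 = 121216.

121216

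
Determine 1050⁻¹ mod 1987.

1565

Run the extended Euclidean algorithm:
1987 = 1×1050 + 937
1050 = 1×937 + 113
937 = 8×113 + 33
113 = 3×33 + 14
33 = 2×14 + 5
14 = 2×5 + 4
5 = 1×4 + 1
4 = 4×1 + 0
gcd(1050, 1987) = 1, so the inverse exists.
Bézout: 1 = 223×1987 − 422×1050.
So 1050⁻¹ ≡ −422 ≡ 1565 (mod 1987).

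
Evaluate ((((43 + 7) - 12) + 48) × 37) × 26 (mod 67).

43 + 7 = 50
50 - 12 = 38
38 + 48 = 86 ≡ 19 (mod 67)
19 × 37 = 703 ≡ 33 (mod 67)
33 × 26 = 858 ≡ 54 (mod 67)

54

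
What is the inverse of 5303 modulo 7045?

732

Apply the Euclidean algorithm and back-substitute:
7045 = 1×5303 + 1742
5303 = 3×1742 + 77
1742 = 22×77 + 48
77 = 1×48 + 29
48 = 1×29 + 19
29 = 1×19 + 10
19 = 1×10 + 9
10 = 1×9 + 1
9 = 9×1 + 0
gcd(5303, 7045) = 1, so the inverse exists.
Bézout: 1 = −551×7045 + 732×5303.
So 5303⁻¹ ≡ 732 (mod 7045).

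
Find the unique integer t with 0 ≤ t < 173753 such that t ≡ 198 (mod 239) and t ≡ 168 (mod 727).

239⁻¹ mod 727: 239*654 ≡ 1 (mod 727), so 239⁻¹ ≡ 654.
t = 198 + 239*((168 − 198)*654 mod 727) = 198 + 239*9 = 2349.
Check: 2349 mod 239 = 198, 2349 mod 727 = 168. ✓

2349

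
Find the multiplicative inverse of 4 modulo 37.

By the extended Euclidean algorithm:
37 = 9×4 + 1
4 = 4×1 + 0
gcd(4, 37) = 1, so the inverse exists.
Bézout: 1 = 1×37 − 9×4.
So 4⁻¹ ≡ −9 ≡ 28 (mod 37).

28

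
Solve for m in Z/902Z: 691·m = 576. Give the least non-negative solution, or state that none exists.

gcd(691, 902) = 1, so a unique solution mod 902 exists.
691⁻¹ ≡ 731 (mod 902).
m ≡ 731·576 ≡ 724 (mod 902).

724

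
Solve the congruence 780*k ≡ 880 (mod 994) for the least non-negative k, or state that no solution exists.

gcd(780, 994) = 2, and 2 | 880, so solutions exist.
Divide through by 2: 390*k ≡ 440 (mod 497).
390⁻¹ ≡ 353 (mod 497).
k ≡ 353*440 ≡ 256 (mod 497).
The smallest non-negative solution is k = 256.

256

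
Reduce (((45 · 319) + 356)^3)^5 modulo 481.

45 · 319 = 14355 ≡ 406 (mod 481)
406 + 356 = 762 ≡ 281 (mod 481)
(281)^3 ≡ 473 (mod 481)
(473)^5 ≡ 421 (mod 481)

421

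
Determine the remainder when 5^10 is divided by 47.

12

10 in binary is 1010, i.e. 10 = 8 + 2.
5^1 ≡ 5 (mod 47)
5^2 ≡ 5^2 = 25 (mod 47)
5^4 ≡ 25^2 = 625 ≡ 14 (mod 47)
5^8 ≡ 14^2 = 196 ≡ 8 (mod 47)
5^10 = 5^8 × 5^2 ≡ 8 × 25 (mod 47).
8 × 25 = 200 ≡ 12 (mod 47).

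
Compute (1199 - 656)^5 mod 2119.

1199 - 656 = 543
(543)^5 ≡ 381 (mod 2119)

381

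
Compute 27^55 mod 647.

588

Using repeated squaring:
27^1 ≡ 27 (mod 647)
27^2 ≡ 27^2 = 729 ≡ 82 (mod 647)
27^4 ≡ 82^2 = 6724 ≡ 254 (mod 647)
27^8 ≡ 254^2 = 64516 ≡ 463 (mod 647)
27^16 ≡ 463^2 = 214369 ≡ 212 (mod 647)
27^32 ≡ 212^2 = 44944 ≡ 301 (mod 647)
27^55 = 27^32 · 27^16 · 27^4 · 27^2 · 27^1 ≡ 301 · 212 · 254 · 82 · 27 (mod 647).
Accumulate the product:
301 · 212 = 63812 ≡ 406
406 · 254 = 103124 ≡ 251
251 · 82 = 20582 ≡ 525
525 · 27 = 14175 ≡ 588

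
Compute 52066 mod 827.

52066 = 62×827 + 792, so 52066 ≡ 792 (mod 827).

792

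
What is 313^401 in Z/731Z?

415

Compute successive squares:
401 in binary is 110010001, i.e. 401 = 256 + 128 + 16 + 1.
313^1 ≡ 313 (mod 731)
313^2 ≡ 313^2 = 97969 ≡ 15 (mod 731)
313^4 ≡ 15^2 = 225 (mod 731)
313^8 ≡ 225^2 = 50625 ≡ 186 (mod 731)
313^16 ≡ 186^2 = 34596 ≡ 239 (mod 731)
313^32 ≡ 239^2 = 57121 ≡ 103 (mod 731)
313^64 ≡ 103^2 = 10609 ≡ 375 (mod 731)
313^128 ≡ 375^2 = 140625 ≡ 273 (mod 731)
313^256 ≡ 273^2 = 74529 ≡ 698 (mod 731)
313^401 = 313^256 × 313^128 × 313^16 × 313^1 ≡ 698 × 273 × 239 × 313 (mod 731).
Accumulate the product:
698 × 273 = 190554 ≡ 494
494 × 239 = 118066 ≡ 375
375 × 313 = 117375 ≡ 415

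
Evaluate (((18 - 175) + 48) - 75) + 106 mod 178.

18 - 175 = -157 ≡ 21 (mod 178)
21 + 48 = 69
69 - 75 = -6 ≡ 172 (mod 178)
172 + 106 = 278 ≡ 100 (mod 178)

100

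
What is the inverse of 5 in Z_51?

41

Run the extended Euclidean algorithm:
51 = 10*5 + 1
5 = 5*1 + 0
gcd(5, 51) = 1, so the inverse exists.
Back-substitute for 1:
1 = 1*51 − 10*5
So 5⁻¹ ≡ −10 ≡ 41 (mod 51).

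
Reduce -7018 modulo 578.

496

-7018 = -13·578 + 496, so -7018 ≡ 496 (mod 578).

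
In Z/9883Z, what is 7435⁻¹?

Apply the Euclidean algorithm and back-substitute:
9883 = 1·7435 + 2448
7435 = 3·2448 + 91
2448 = 26·91 + 82
91 = 1·82 + 9
82 = 9·9 + 1
9 = 9·1 + 0
gcd(7435, 9883) = 1, so the inverse exists.
Bézout: 1 = 817·9883 − 1086·7435.
So 7435⁻¹ ≡ −1086 ≡ 8797 (mod 9883).

8797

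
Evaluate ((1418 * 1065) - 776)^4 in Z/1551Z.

1418 * 1065 = 1510170 ≡ 1047 (mod 1551)
1047 - 776 = 271
(271)^4 ≡ 1246 (mod 1551)

1246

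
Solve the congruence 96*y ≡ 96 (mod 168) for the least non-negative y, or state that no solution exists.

gcd(96, 168) = 24, and 24 | 96, so solutions exist.
Divide through by 24: 4*y = 4 (mod 7).
4⁻¹ ≡ 2 (mod 7).
y ≡ 2*4 ≡ 1 (mod 7).
The smallest non-negative solution is y = 1.

1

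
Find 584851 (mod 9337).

584851 = 62×9337 + 5957, so 584851 ≡ 5957 (mod 9337).

5957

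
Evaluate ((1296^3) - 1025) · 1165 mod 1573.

(1296)^3 ≡ 443 (mod 1573)
443 - 1025 = -582 ≡ 991 (mod 1573)
991 · 1165 = 1154515 ≡ 1506 (mod 1573)

1506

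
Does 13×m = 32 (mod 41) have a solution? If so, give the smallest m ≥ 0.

34

gcd(13, 41) = 1, so a unique solution mod 41 exists.
13⁻¹ ≡ 19 (mod 41).
m ≡ 19×32 ≡ 34 (mod 41).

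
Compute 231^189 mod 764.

By square-and-multiply:
231^1 ≡ 231 (mod 764)
231^2 ≡ 231^2 = 53361 ≡ 645 (mod 764)
231^4 ≡ 645^2 = 416025 ≡ 409 (mod 764)
231^8 ≡ 409^2 = 167281 ≡ 729 (mod 764)
231^16 ≡ 729^2 = 531441 ≡ 461 (mod 764)
231^32 ≡ 461^2 = 212521 ≡ 129 (mod 764)
231^64 ≡ 129^2 = 16641 ≡ 597 (mod 764)
231^128 ≡ 597^2 = 356409 ≡ 385 (mod 764)
231^189 = 231^128 * 231^32 * 231^16 * 231^8 * 231^4 * 231^1 ≡ 385 * 129 * 461 * 729 * 409 * 231 (mod 764).
Accumulate the product:
385 * 129 = 49665 ≡ 5
5 * 461 = 2305 ≡ 13
13 * 729 = 9477 ≡ 309
309 * 409 = 126381 ≡ 321
321 * 231 = 74151 ≡ 43

43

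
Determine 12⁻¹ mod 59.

Run the extended Euclidean algorithm:
59 = 4×12 + 11
12 = 1×11 + 1
11 = 11×1 + 0
gcd(12, 59) = 1, so the inverse exists.
Back-substitute for 1:
1 = 1×12 − 1×11
  = −1×59 + 5×12
So 12⁻¹ ≡ 5 (mod 59).

5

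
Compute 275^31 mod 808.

By square-and-multiply:
31 in binary is 11111, i.e. 31 = 16 + 8 + 4 + 2 + 1.
275^1 ≡ 275 (mod 808)
275^2 ≡ 275^2 = 75625 ≡ 481 (mod 808)
275^4 ≡ 481^2 = 231361 ≡ 273 (mod 808)
275^8 ≡ 273^2 = 74529 ≡ 193 (mod 808)
275^16 ≡ 193^2 = 37249 ≡ 81 (mod 808)
275^31 = 275^16 × 275^8 × 275^4 × 275^2 × 275^1 ≡ 81 × 193 × 273 × 481 × 275 (mod 808).
Accumulate the product:
81 × 193 = 15633 ≡ 281
281 × 273 = 76713 ≡ 761
761 × 481 = 366041 ≡ 17
17 × 275 = 4675 ≡ 635

635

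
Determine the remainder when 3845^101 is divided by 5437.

101 in binary is 1100101, i.e. 101 = 64 + 32 + 4 + 1.
3845^1 ≡ 3845 (mod 5437)
3845^2 ≡ 3845^2 = 14784025 ≡ 822 (mod 5437)
3845^4 ≡ 822^2 = 675684 ≡ 1496 (mod 5437)
3845^8 ≡ 1496^2 = 2238016 ≡ 3409 (mod 5437)
3845^16 ≡ 3409^2 = 11621281 ≡ 2412 (mod 5437)
3845^32 ≡ 2412^2 = 5817744 ≡ 154 (mod 5437)
3845^64 ≡ 154^2 = 23716 ≡ 1968 (mod 5437)
3845^101 = 3845^64 · 3845^32 · 3845^4 · 3845^1 ≡ 1968 · 154 · 1496 · 3845 (mod 5437).
Accumulate the product:
1968 · 154 = 303072 ≡ 4037
4037 · 1496 = 6039352 ≡ 4282
4282 · 3845 = 16464290 ≡ 1054

1054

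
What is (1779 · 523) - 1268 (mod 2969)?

2821

1779 · 523 = 930417 ≡ 1120 (mod 2969)
1120 - 1268 = -148 ≡ 2821 (mod 2969)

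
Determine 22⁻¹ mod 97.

Run the extended Euclidean algorithm:
97 = 4·22 + 9
22 = 2·9 + 4
9 = 2·4 + 1
4 = 4·1 + 0
gcd(22, 97) = 1, so the inverse exists.
Bézout: 1 = 5·97 − 22·22.
So 22⁻¹ ≡ −22 ≡ 75 (mod 97).

75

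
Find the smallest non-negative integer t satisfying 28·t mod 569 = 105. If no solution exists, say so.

146

gcd(28, 569) = 1, so a unique solution mod 569 exists.
28⁻¹ ≡ 61 (mod 569).
t ≡ 61·105 ≡ 146 (mod 569).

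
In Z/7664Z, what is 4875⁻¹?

7664 = 1*4875 + 2789
4875 = 1*2789 + 2086
2789 = 1*2086 + 703
2086 = 2*703 + 680
703 = 1*680 + 23
680 = 29*23 + 13
23 = 1*13 + 10
13 = 1*10 + 3
10 = 3*3 + 1
3 = 3*1 + 0
gcd(4875, 7664) = 1, so the inverse exists.
Back-substitute for 1:
1 = 1*10 − 3*3
  = −3*13 + 4*10
  = 4*23 − 7*13
  = −7*680 + 207*23
  = 207*703 − 214*680
  = −214*2086 + 635*703
  = 635*2789 − 849*2086
  = −849*4875 + 1484*2789
  = 1484*7664 − 2333*4875
So 4875⁻¹ ≡ −2333 ≡ 5331 (mod 7664).

5331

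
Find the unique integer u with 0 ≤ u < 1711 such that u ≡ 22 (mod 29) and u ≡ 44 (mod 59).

457

29⁻¹ mod 59: 29*57 ≡ 1 (mod 59), so 29⁻¹ ≡ 57.
u = 22 + 29*((44 − 22)*57 mod 59) = 22 + 29*15 = 457.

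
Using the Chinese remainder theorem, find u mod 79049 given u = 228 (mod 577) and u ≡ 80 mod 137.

65429

577⁻¹ mod 137: 577*52 ≡ 1 (mod 137), so 577⁻¹ ≡ 52.
u = 228 + 577*((80 − 228)*52 mod 137) = 228 + 577*113 = 65429.
Check: 65429 mod 577 = 228, 65429 mod 137 = 80. ✓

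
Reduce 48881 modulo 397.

48881 = 123·397 + 50, so 48881 ≡ 50 (mod 397).

50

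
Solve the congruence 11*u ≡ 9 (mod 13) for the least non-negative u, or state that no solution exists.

2

gcd(11, 13) = 1, so a unique solution mod 13 exists.
11⁻¹ ≡ 6 (mod 13).
u ≡ 6*9 ≡ 2 (mod 13).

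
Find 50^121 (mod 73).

61

121 in binary is 1111001, i.e. 121 = 64 + 32 + 16 + 8 + 1.
50^1 ≡ 50 (mod 73)
50^2 ≡ 50^2 = 2500 ≡ 18 (mod 73)
50^4 ≡ 18^2 = 324 ≡ 32 (mod 73)
50^8 ≡ 32^2 = 1024 ≡ 2 (mod 73)
50^16 ≡ 2^2 = 4 (mod 73)
50^32 ≡ 4^2 = 16 (mod 73)
50^64 ≡ 16^2 = 256 ≡ 37 (mod 73)
50^121 = 50^64 · 50^32 · 50^16 · 50^8 · 50^1 ≡ 37 · 16 · 4 · 2 · 50 (mod 73).
Accumulate the product:
37 · 16 = 592 ≡ 8
8 · 4 = 32
32 · 2 = 64
64 · 50 = 3200 ≡ 61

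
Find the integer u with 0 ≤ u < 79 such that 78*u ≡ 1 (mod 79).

79 = 1×78 + 1
78 = 78×1 + 0
gcd(78, 79) = 1, so the inverse exists.
Back-substitute for 1:
1 = 1×79 − 1×78
So 78⁻¹ ≡ −1 ≡ 78 (mod 79).

78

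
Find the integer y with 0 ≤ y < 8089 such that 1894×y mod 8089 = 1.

3942

By the extended Euclidean algorithm:
8089 = 4*1894 + 513
1894 = 3*513 + 355
513 = 1*355 + 158
355 = 2*158 + 39
158 = 4*39 + 2
39 = 19*2 + 1
2 = 2*1 + 0
gcd(1894, 8089) = 1, so the inverse exists.
Back-substitute for 1:
1 = 1*39 − 19*2
  = −19*158 + 77*39
  = 77*355 − 173*158
  = −173*513 + 250*355
  = 250*1894 − 923*513
  = −923*8089 + 3942*1894
So 1894⁻¹ ≡ 3942 (mod 8089).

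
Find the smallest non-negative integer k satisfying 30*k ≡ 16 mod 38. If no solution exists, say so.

gcd(30, 38) = 2, and 2 | 16, so solutions exist.
Divide through by 2: 15*k = 8 (mod 19).
15⁻¹ ≡ 14 (mod 19).
k ≡ 14*8 ≡ 17 (mod 19).
The smallest non-negative solution is k = 17.

17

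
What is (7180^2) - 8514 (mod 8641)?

(7180)^2 ≡ 194 (mod 8641)
194 - 8514 = -8320 ≡ 321 (mod 8641)

321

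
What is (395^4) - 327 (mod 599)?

(395)^4 ≡ 360 (mod 599)
360 - 327 = 33

33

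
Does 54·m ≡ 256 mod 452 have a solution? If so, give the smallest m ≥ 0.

214

gcd(54, 452) = 2, and 2 | 256, so solutions exist.
Divide through by 2: 27·m ≡ 128 mod 226.
27⁻¹ ≡ 67 (mod 226).
m ≡ 67·128 ≡ 214 (mod 226).
The smallest non-negative solution is m = 214.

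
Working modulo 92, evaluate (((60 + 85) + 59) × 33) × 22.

76

60 + 85 = 145 ≡ 53 (mod 92)
53 + 59 = 112 ≡ 20 (mod 92)
20 × 33 = 660 ≡ 16 (mod 92)
16 × 22 = 352 ≡ 76 (mod 92)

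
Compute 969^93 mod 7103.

93 in binary is 1011101, i.e. 93 = 64 + 16 + 8 + 4 + 1.
969^1 ≡ 969 (mod 7103)
969^2 ≡ 969^2 = 938961 ≡ 1365 (mod 7103)
969^4 ≡ 1365^2 = 1863225 ≡ 2239 (mod 7103)
969^8 ≡ 2239^2 = 5013121 ≡ 5506 (mod 7103)
969^16 ≡ 5506^2 = 30316036 ≡ 432 (mod 7103)
969^32 ≡ 432^2 = 186624 ≡ 1946 (mod 7103)
969^64 ≡ 1946^2 = 3786916 ≡ 1017 (mod 7103)
969^93 = 969^64 * 969^16 * 969^8 * 969^4 * 969^1 ≡ 1017 * 432 * 5506 * 2239 * 969 (mod 7103).
Accumulate the product:
1017 * 432 = 439344 ≡ 6061
6061 * 5506 = 33371866 ≡ 1972
1972 * 2239 = 4415308 ≡ 4345
4345 * 969 = 4210305 ≡ 5329

5329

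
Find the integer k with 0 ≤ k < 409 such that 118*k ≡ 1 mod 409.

By the extended Euclidean algorithm:
409 = 3*118 + 55
118 = 2*55 + 8
55 = 6*8 + 7
8 = 1*7 + 1
7 = 7*1 + 0
gcd(118, 409) = 1, so the inverse exists.
Back-substitute for 1:
1 = 1*8 − 1*7
  = −1*55 + 7*8
  = 7*118 − 15*55
  = −15*409 + 52*118
So 118⁻¹ ≡ 52 (mod 409).

52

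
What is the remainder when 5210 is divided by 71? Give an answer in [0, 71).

5210 = 73·71 + 27, so 5210 ≡ 27 (mod 71).

27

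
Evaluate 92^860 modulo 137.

By square-and-multiply:
92^1 ≡ 92 (mod 137)
92^2 ≡ 92^2 = 8464 ≡ 107 (mod 137)
92^4 ≡ 107^2 = 11449 ≡ 78 (mod 137)
92^8 ≡ 78^2 = 6084 ≡ 56 (mod 137)
92^16 ≡ 56^2 = 3136 ≡ 122 (mod 137)
92^32 ≡ 122^2 = 14884 ≡ 88 (mod 137)
92^64 ≡ 88^2 = 7744 ≡ 72 (mod 137)
92^128 ≡ 72^2 = 5184 ≡ 115 (mod 137)
92^256 ≡ 115^2 = 13225 ≡ 73 (mod 137)
92^512 ≡ 73^2 = 5329 ≡ 123 (mod 137)
92^860 = 92^512 * 92^256 * 92^64 * 92^16 * 92^8 * 92^4 ≡ 123 * 73 * 72 * 122 * 56 * 78 (mod 137).
Accumulate the product:
123 * 73 = 8979 ≡ 74
74 * 72 = 5328 ≡ 122
122 * 122 = 14884 ≡ 88
88 * 56 = 4928 ≡ 133
133 * 78 = 10374 ≡ 99

99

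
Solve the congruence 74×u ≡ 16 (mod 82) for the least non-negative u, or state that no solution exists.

39

gcd(74, 82) = 2, and 2 | 16, so solutions exist.
Divide through by 2: 37×u ≡ 8 (mod 41).
37⁻¹ ≡ 10 (mod 41).
u ≡ 10×8 ≡ 39 (mod 41).
The smallest non-negative solution is u = 39.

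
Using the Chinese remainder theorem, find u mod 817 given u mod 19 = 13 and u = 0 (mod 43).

602

19⁻¹ mod 43: 19*34 ≡ 1 (mod 43), so 19⁻¹ ≡ 34.
u = 13 + 19*((0 − 13)*34 mod 43) = 13 + 19*31 = 602.
Check: 602 mod 19 = 13, 602 mod 43 = 0. ✓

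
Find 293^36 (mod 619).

Compute successive squares:
36 in binary is 100100, i.e. 36 = 32 + 4.
293^1 ≡ 293 (mod 619)
293^2 ≡ 293^2 = 85849 ≡ 427 (mod 619)
293^4 ≡ 427^2 = 182329 ≡ 343 (mod 619)
293^8 ≡ 343^2 = 117649 ≡ 39 (mod 619)
293^16 ≡ 39^2 = 1521 ≡ 283 (mod 619)
293^32 ≡ 283^2 = 80089 ≡ 238 (mod 619)
293^36 = 293^32 * 293^4 ≡ 238 * 343 (mod 619).
238 * 343 = 81634 ≡ 545 (mod 619).

545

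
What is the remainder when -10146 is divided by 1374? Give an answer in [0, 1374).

-10146 = -8·1374 + 846, so -10146 ≡ 846 (mod 1374).

846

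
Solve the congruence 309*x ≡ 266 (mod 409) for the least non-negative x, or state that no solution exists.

gcd(309, 409) = 1, so a unique solution mod 409 exists.
309⁻¹ ≡ 364 (mod 409).
x ≡ 364*266 ≡ 300 (mod 409).

300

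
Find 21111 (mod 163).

21111 = 129·163 + 84, so 21111 ≡ 84 (mod 163).

84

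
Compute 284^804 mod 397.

Using repeated squaring:
804 in binary is 1100100100, i.e. 804 = 512 + 256 + 32 + 4.
284^1 ≡ 284 (mod 397)
284^2 ≡ 284^2 = 80656 ≡ 65 (mod 397)
284^4 ≡ 65^2 = 4225 ≡ 255 (mod 397)
284^8 ≡ 255^2 = 65025 ≡ 314 (mod 397)
284^16 ≡ 314^2 = 98596 ≡ 140 (mod 397)
284^32 ≡ 140^2 = 19600 ≡ 147 (mod 397)
284^64 ≡ 147^2 = 21609 ≡ 171 (mod 397)
284^128 ≡ 171^2 = 29241 ≡ 260 (mod 397)
284^256 ≡ 260^2 = 67600 ≡ 110 (mod 397)
284^512 ≡ 110^2 = 12100 ≡ 190 (mod 397)
284^804 = 284^512 × 284^256 × 284^32 × 284^4 ≡ 190 × 110 × 147 × 255 (mod 397).
Accumulate the product:
190 × 110 = 20900 ≡ 256
256 × 147 = 37632 ≡ 314
314 × 255 = 80070 ≡ 273

273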